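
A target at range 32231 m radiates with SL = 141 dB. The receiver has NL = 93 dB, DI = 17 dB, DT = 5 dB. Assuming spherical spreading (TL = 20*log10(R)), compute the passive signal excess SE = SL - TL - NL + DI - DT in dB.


-30.17 dB


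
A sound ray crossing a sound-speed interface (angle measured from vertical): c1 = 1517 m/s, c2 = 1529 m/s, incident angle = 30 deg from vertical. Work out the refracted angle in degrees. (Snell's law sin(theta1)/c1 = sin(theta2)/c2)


sin(theta2) = (c2/c1)*sin(theta1) = (1529/1517)*sin(30 deg) = 0.50396
theta2 = arcsin(0.50396) = 30.26

30.26 deg


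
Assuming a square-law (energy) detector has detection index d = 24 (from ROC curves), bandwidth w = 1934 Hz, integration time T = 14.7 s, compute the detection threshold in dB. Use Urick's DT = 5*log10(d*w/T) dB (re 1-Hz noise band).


17.5 dB


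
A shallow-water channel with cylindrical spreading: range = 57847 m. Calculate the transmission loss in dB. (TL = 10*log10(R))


TL = 10*log10(57847) = 47.62

47.62 dB


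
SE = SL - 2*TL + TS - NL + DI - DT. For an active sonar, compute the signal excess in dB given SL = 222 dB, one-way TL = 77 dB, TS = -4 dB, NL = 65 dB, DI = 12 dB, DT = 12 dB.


SE = SL - 2*TL + TS - NL + DI - DT = 222 - 2*77 + (-4) - 65 + 12 - 12 = -1

-1 dB


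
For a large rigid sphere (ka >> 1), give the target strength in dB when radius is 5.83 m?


TS = 10*log10(5.83^2 / 4) = 10*log10(8.497225) = 9.29

9.29 dB


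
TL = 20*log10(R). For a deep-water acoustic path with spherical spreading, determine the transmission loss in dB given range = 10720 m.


TL = 20*log10(10720) = 80.6

80.6 dB


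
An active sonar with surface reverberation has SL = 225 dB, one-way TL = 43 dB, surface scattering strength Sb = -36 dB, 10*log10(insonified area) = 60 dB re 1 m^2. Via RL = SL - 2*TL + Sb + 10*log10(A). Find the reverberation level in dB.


163 dB


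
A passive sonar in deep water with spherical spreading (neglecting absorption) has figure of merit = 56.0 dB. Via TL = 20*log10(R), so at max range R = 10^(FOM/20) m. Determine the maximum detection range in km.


At max range FOM = TL, so 20*log10(R) = 56.0
R = 10^(56.0/20) = 630.96 m = 0.63 km

0.63 km


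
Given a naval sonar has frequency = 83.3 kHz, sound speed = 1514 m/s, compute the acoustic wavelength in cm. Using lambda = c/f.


1.82 cm


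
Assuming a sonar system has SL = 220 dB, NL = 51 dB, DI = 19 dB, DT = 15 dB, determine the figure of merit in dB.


FOM = SL - NL + DI - DT = 220 - 51 + 19 - 15 = 173

173 dB


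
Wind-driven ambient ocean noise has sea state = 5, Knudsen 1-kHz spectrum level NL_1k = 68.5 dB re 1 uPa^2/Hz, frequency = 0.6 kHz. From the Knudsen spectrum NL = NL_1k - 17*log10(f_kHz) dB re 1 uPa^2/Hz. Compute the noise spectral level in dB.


NL = NL_1k - 17*log10(f_kHz) = 68.5 - 17*log10(0.6) = 68.5 - (-3.77) = 72.27

72.27 dB


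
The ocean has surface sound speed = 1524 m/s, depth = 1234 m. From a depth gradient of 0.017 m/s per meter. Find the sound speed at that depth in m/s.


c = 1524 + 0.017 * 1234 = 1544.978

1544.978 m/s


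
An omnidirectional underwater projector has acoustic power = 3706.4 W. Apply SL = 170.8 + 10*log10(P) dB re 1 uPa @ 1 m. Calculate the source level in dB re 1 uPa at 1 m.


206.49 dB


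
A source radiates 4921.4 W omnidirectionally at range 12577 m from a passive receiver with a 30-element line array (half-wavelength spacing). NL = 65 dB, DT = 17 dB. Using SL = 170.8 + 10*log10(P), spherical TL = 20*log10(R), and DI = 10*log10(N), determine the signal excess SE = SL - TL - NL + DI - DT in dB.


58.5 dB


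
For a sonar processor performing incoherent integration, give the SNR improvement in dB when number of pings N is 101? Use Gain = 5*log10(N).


10.02 dB


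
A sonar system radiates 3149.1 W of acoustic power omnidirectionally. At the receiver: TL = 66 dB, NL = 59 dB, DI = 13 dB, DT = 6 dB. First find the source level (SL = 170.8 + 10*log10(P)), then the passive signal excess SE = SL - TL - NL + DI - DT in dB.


Step 1: SL = 170.8 + 10*log10(3149.1) = 205.78 dB
Step 2: SE = SL - TL - NL + DI - DT = 205.78 - 66 - 59 + 13 - 6 = 87.78

87.78 dB


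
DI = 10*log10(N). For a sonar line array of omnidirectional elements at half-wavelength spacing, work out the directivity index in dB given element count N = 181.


22.58 dB


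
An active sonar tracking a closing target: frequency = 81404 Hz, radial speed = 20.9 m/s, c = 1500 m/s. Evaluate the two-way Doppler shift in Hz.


fd = 2*f*v/c = 2 * 81404 * 20.9 / 1500 = 2268.46

2268.46 Hz


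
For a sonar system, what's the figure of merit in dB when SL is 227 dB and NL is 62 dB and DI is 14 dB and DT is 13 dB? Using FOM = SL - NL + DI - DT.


FOM = SL - NL + DI - DT = 227 - 62 + 14 - 13 = 166

166 dB


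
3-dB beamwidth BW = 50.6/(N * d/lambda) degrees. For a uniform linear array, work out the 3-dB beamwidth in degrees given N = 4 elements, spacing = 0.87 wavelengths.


BW = 50.6 / (4 * 0.87) = 50.6 / 3.48 = 14.54

14.54 deg


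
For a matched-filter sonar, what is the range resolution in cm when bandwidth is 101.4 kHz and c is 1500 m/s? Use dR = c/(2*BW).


dR = c/(2*BW) = 1500 / (2 * 101.4e3) = 0.0074 m = 0.74 cm

0.74 cm


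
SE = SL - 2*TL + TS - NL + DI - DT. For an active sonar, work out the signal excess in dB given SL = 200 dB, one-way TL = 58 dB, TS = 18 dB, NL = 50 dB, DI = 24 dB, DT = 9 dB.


67 dB


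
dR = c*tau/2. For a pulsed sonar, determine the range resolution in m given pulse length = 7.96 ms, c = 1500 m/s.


dR = c*tau/2 = 1500 * 7.96e-3 / 2 = 5.97

5.97 m


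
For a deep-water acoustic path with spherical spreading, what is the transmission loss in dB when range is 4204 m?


72.47 dB


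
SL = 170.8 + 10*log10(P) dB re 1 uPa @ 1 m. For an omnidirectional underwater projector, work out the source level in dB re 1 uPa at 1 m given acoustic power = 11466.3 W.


211.39 dB


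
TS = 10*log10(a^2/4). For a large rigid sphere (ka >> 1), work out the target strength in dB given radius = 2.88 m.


TS = 10*log10(2.88^2 / 4) = 10*log10(2.0736) = 3.17

3.17 dB


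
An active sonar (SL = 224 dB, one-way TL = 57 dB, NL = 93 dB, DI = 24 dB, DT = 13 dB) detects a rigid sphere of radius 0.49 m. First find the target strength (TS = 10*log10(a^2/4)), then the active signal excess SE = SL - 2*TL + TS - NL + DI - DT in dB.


Step 1: TS = 10*log10(0.49^2/4) = -12.22 dB
Step 2: SE = SL - 2*TL + TS - NL + DI - DT = 224 - 2*57 + (-12.22) - 93 + 24 - 13 = 15.78

15.78 dB


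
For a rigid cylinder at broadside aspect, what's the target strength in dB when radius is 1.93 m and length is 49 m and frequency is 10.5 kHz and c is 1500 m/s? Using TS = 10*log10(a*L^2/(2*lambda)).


lambda = 1500/10500 = 0.14286 m
TS = 10*log10(1.93*49^2/(2*0.14286)) = 42.1

42.1 dB


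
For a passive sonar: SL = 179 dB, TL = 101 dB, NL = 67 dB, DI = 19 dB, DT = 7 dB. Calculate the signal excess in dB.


23 dB


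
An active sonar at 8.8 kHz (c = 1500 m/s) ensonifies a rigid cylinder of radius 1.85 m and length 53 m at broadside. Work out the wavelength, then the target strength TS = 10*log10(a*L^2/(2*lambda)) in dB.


Step 1: lambda = c/f = 1500/8800 = 0.17045 m
Step 2: TS = 10*log10(a*L^2/(2*lambda)) = 10*log10(1.85*53^2/(2*0.17045)) = 41.83

41.83 dB


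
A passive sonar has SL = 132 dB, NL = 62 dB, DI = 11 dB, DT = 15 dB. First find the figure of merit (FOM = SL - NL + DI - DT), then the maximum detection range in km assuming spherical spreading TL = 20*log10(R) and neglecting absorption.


Step 1: FOM = SL - NL + DI - DT = 132 - 62 + 11 - 15 = 66 dB
Step 2: at max range FOM = TL = 20*log10(R), so R = 10^(66/20) = 1995.26 m = 2.0 km

2.0 km


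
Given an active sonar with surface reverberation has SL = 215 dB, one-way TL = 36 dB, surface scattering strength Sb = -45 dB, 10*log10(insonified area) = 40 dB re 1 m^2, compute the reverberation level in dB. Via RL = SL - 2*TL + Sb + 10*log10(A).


138 dB


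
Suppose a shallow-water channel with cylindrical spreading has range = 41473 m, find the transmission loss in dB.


46.18 dB


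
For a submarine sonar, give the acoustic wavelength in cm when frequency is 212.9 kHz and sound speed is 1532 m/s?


0.72 cm


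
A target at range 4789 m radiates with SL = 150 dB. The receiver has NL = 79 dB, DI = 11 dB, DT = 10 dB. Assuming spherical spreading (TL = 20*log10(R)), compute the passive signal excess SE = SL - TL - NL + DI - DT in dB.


Step 1: TL = 20*log10(4789) = 73.6 dB
Step 2: SE = 150 - 73.6 - 79 + 11 - 10 = -1.6

-1.6 dB


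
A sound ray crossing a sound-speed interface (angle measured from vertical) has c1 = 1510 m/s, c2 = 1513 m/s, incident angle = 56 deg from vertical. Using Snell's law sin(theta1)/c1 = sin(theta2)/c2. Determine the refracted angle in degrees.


sin(theta2) = (c2/c1)*sin(theta1) = (1513/1510)*sin(56 deg) = 0.83068
theta2 = arcsin(0.83068) = 56.17

56.17 deg


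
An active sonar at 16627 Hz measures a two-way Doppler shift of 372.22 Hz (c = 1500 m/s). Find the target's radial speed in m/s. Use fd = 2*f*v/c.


From fd = 2*f*v/c, v = c*fd/(2*f) = 1500 * 372.22 / (2*16627) = 16.79

16.79 m/s


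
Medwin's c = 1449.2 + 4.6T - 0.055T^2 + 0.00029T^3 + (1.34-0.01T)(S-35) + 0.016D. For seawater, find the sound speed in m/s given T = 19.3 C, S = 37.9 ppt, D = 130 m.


c = 1449.2 + 4.6*19.3 - 0.055*19.3^2 + 0.00029*19.3^3 + (1.34 - 0.01*19.3)*(37.9 - 35) + 0.016*130 = 1524.98

1524.98 m/s


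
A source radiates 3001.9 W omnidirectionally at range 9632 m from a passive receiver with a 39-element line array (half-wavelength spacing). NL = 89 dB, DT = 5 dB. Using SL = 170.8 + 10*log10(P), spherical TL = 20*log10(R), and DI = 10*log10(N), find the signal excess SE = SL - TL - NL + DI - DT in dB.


47.81 dB


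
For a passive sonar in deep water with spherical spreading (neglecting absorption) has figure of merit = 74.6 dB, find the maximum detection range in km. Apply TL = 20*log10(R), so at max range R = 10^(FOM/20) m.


5.37 km


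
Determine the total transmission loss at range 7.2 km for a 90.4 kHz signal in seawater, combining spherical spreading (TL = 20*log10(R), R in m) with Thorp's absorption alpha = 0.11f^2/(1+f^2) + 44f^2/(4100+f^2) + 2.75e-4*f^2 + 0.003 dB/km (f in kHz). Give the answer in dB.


Step 1 (Thorp): alpha = 0.11*8172.16/(1+8172.16) + 44*8172.16/(4100+8172.16) + 2.75e-4*8172.16 + 0.003 = 31.6604 dB/km
Step 2: TL_spread = 20*log10(7200) = 77.15 dB
Step 3: TL_abs = alpha*R = 31.6604 * 7.2 = 227.95 dB
Step 4: TL_total = 77.15 + 227.95 = 305.1

305.1 dB


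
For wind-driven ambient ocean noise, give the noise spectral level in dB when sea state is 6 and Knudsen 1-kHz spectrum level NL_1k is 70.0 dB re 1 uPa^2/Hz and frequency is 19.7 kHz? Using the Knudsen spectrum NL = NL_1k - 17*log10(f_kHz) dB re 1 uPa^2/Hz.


47.99 dB


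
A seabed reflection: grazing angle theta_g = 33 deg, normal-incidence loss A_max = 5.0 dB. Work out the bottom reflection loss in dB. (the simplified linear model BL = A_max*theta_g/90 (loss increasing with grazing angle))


BL = A_max * theta_g / 90 = 5.0 * 33 / 90 = 1.83

1.83 dB


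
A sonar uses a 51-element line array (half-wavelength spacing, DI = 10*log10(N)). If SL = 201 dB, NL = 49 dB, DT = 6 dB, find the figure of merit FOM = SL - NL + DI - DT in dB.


Step 1: DI = 10*log10(51) = 17.08 dB
Step 2: FOM = SL - NL + DI - DT = 201 - 49 + 17.08 - 6 = 163.08

163.08 dB


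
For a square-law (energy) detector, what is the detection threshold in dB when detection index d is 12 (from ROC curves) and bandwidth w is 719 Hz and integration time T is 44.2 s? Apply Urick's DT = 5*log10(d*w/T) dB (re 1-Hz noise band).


DT = 5*log10(d*w/T) = 5*log10(12 * 719 / 44.2) = 5*log10(195.2) = 11.45

11.45 dB


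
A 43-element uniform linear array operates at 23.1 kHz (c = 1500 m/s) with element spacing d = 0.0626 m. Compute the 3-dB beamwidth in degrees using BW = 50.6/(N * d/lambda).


Step 1: lambda = 1500/23100 = 0.06494 m
Step 2: d/lambda = 0.0626/0.06494 = 0.964
Step 3: BW = 50.6/(N * d/lambda) = 50.6/(43 * 0.964) = 1.22

1.22 deg


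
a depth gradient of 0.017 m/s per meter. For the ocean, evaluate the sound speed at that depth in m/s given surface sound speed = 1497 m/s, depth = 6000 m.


c = 1497 + 0.017 * 6000 = 1599.0

1599.0 m/s


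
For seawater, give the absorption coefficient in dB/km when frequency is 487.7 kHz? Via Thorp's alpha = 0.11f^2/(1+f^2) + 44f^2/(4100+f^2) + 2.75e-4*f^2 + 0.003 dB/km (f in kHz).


f^2 = 237851.29
alpha = 0.11*237851.29/(1+237851.29) + 44*237851.29/(4100+237851.29) + 2.75e-4*237851.29 + 0.003 = 108.776

108.776 dB/km


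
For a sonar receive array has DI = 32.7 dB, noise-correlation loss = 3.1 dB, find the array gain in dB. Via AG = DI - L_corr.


AG = DI - L_corr = 32.7 - 3.1 = 29.6

29.6 dB


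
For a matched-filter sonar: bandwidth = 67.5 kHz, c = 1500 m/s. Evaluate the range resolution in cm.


1.11 cm


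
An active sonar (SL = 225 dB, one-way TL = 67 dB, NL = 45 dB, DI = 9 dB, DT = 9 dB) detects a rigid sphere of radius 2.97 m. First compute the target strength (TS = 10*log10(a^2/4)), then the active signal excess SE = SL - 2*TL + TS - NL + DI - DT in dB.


Step 1: TS = 10*log10(2.97^2/4) = 3.43 dB
Step 2: SE = SL - 2*TL + TS - NL + DI - DT = 225 - 2*67 + (3.43) - 45 + 9 - 9 = 49.43

49.43 dB


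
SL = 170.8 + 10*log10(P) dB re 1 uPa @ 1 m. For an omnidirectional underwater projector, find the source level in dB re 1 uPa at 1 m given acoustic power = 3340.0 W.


SL = 170.8 + 10*log10(3340.0) = 170.8 + 35.24 = 206.04

206.04 dB


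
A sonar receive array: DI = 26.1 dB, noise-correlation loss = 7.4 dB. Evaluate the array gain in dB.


AG = DI - L_corr = 26.1 - 7.4 = 18.7

18.7 dB


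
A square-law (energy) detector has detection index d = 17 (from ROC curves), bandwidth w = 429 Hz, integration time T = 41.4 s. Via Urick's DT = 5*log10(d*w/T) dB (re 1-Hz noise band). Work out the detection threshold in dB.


DT = 5*log10(d*w/T) = 5*log10(17 * 429 / 41.4) = 5*log10(176.16) = 11.23

11.23 dB


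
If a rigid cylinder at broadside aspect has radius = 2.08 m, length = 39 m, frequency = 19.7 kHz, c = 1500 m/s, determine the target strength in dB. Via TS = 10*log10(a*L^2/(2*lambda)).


lambda = 1500/19700 = 0.07614 m
TS = 10*log10(2.08*39^2/(2*0.07614)) = 43.18

43.18 dB


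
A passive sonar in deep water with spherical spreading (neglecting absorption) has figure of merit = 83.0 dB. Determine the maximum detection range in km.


At max range FOM = TL, so 20*log10(R) = 83.0
R = 10^(83.0/20) = 14125.38 m = 14.13 km

14.13 km


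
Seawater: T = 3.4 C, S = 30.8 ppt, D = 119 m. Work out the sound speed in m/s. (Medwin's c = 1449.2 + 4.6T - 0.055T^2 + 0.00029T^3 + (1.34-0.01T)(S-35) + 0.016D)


1460.63 m/s


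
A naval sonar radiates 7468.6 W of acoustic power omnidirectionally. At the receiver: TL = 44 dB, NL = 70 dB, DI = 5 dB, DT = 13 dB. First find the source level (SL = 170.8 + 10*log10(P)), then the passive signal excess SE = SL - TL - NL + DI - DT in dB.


Step 1: SL = 170.8 + 10*log10(7468.6) = 209.53 dB
Step 2: SE = SL - TL - NL + DI - DT = 209.53 - 44 - 70 + 5 - 13 = 87.53

87.53 dB


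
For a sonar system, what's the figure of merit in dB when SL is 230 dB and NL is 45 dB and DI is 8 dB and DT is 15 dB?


FOM = SL - NL + DI - DT = 230 - 45 + 8 - 15 = 178

178 dB


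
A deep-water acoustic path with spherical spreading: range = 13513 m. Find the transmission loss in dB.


82.62 dB


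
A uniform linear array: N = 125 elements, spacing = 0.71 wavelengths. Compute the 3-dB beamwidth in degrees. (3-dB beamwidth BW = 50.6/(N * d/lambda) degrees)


0.57 deg


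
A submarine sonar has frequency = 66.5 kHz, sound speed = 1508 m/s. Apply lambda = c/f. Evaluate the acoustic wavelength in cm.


lambda = c/f = 1508 / 66500 = 0.0227 m = 2.27 cm

2.27 cm


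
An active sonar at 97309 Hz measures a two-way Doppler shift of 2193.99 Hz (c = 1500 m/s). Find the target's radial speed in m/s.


From fd = 2*f*v/c, v = c*fd/(2*f) = 1500 * 2193.99 / (2*97309) = 16.91

16.91 m/s


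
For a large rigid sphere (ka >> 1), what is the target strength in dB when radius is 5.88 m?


TS = 10*log10(5.88^2 / 4) = 10*log10(8.6436) = 9.37

9.37 dB


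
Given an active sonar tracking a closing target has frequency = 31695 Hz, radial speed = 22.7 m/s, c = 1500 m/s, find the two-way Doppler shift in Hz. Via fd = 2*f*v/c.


fd = 2*f*v/c = 2 * 31695 * 22.7 / 1500 = 959.3

959.3 Hz


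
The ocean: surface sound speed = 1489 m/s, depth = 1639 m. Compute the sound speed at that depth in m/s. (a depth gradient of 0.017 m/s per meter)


1516.863 m/s


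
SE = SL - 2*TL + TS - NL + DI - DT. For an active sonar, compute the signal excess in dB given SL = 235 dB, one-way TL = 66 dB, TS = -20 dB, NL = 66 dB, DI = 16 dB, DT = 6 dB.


SE = SL - 2*TL + TS - NL + DI - DT = 235 - 2*66 + (-20) - 66 + 16 - 6 = 27

27 dB


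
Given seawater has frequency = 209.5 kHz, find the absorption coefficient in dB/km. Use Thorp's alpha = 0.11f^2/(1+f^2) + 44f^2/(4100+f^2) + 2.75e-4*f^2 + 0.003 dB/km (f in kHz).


f^2 = 43890.25
alpha = 0.11*43890.25/(1+43890.25) + 44*43890.25/(4100+43890.25) + 2.75e-4*43890.25 + 0.003 = 52.424

52.424 dB/km


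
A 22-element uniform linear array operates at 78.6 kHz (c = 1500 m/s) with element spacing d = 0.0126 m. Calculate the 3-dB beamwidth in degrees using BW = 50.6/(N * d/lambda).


Step 1: lambda = 1500/78600 = 0.01908 m
Step 2: d/lambda = 0.0126/0.01908 = 0.6604
Step 3: BW = 50.6/(N * d/lambda) = 50.6/(22 * 0.6604) = 3.48

3.48 deg


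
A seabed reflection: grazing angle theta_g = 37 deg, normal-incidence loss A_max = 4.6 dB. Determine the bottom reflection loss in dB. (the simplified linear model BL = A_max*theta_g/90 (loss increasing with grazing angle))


BL = A_max * theta_g / 90 = 4.6 * 37 / 90 = 1.89

1.89 dB


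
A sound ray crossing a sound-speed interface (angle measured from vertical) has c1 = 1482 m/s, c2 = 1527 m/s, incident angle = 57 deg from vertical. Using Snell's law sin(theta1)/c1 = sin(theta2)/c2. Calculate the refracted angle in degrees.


sin(theta2) = (c2/c1)*sin(theta1) = (1527/1482)*sin(57 deg) = 0.86414
theta2 = arcsin(0.86414) = 59.78

59.78 deg


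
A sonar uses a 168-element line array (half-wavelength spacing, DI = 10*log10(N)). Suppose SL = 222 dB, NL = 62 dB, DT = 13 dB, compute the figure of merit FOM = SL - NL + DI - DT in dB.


169.25 dB


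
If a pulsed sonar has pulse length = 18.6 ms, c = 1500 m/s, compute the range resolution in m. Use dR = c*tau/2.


13.95 m


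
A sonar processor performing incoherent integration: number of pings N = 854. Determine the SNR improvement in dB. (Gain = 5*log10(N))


Gain = 5*log10(854) = 14.66

14.66 dB


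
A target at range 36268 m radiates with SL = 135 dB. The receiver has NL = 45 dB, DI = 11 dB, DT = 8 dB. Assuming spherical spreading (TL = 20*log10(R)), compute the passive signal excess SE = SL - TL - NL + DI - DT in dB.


Step 1: TL = 20*log10(36268) = 91.19 dB
Step 2: SE = 135 - 91.19 - 45 + 11 - 8 = 1.81

1.81 dB


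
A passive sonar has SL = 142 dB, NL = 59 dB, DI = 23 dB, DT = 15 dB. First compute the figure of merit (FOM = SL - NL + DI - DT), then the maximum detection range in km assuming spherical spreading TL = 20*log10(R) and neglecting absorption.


Step 1: FOM = SL - NL + DI - DT = 142 - 59 + 23 - 15 = 91 dB
Step 2: at max range FOM = TL = 20*log10(R), so R = 10^(91/20) = 35481.34 m = 35.48 km

35.48 km


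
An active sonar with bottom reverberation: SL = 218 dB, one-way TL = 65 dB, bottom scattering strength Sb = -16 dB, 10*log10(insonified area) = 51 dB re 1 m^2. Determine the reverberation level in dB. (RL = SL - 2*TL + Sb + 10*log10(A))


123 dB


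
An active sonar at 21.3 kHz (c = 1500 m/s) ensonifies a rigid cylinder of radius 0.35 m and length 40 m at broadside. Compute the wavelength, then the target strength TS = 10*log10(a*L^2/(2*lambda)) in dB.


Step 1: lambda = c/f = 1500/21300 = 0.07042 m
Step 2: TS = 10*log10(a*L^2/(2*lambda)) = 10*log10(0.35*40^2/(2*0.07042)) = 35.99

35.99 dB


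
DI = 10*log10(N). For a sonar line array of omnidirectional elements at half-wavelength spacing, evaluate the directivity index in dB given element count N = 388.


25.89 dB


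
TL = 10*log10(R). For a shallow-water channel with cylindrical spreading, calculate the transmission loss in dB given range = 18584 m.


TL = 10*log10(18584) = 42.69

42.69 dB


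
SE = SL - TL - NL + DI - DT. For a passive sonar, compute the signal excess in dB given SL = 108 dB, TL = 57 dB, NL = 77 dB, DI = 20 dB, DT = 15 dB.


SE = SL - TL - NL + DI - DT = 108 - 57 - 77 + 20 - 15 = -21

-21 dB


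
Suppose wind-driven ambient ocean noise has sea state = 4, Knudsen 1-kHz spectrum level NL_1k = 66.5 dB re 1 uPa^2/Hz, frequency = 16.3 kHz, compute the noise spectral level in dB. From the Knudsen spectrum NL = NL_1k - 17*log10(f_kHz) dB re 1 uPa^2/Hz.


45.89 dB


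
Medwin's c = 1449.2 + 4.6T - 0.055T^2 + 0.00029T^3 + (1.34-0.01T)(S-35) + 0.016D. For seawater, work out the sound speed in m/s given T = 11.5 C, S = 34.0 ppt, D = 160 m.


c = 1449.2 + 4.6*11.5 - 0.055*11.5^2 + 0.00029*11.5^3 + (1.34 - 0.01*11.5)*(34.0 - 35) + 0.016*160 = 1496.6

1496.6 m/s


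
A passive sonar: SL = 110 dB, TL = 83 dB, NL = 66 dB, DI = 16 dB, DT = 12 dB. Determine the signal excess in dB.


SE = SL - TL - NL + DI - DT = 110 - 83 - 66 + 16 - 12 = -35

-35 dB


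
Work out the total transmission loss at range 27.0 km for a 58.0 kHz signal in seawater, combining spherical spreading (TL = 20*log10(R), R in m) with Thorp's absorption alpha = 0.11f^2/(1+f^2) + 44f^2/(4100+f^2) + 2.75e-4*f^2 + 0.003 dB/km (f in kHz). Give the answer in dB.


Step 1 (Thorp): alpha = 0.11*3364.0/(1+3364.0) + 44*3364.0/(4100+3364.0) + 2.75e-4*3364.0 + 0.003 = 20.8687 dB/km
Step 2: TL_spread = 20*log10(27000) = 88.63 dB
Step 3: TL_abs = alpha*R = 20.8687 * 27.0 = 563.45 dB
Step 4: TL_total = 88.63 + 563.45 = 652.08

652.08 dB


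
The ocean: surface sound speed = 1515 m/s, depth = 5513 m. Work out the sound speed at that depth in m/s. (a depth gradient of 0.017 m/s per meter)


1608.721 m/s


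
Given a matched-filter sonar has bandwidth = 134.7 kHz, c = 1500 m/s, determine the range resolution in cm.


0.56 cm


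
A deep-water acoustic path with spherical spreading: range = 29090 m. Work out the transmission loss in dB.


89.27 dB


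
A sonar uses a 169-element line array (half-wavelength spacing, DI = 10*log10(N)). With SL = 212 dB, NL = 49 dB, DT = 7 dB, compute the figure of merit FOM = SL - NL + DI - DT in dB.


178.28 dB


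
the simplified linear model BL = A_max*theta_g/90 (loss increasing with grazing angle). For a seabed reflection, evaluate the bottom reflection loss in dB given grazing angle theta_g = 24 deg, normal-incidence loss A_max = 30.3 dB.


BL = A_max * theta_g / 90 = 30.3 * 24 / 90 = 8.08

8.08 dB


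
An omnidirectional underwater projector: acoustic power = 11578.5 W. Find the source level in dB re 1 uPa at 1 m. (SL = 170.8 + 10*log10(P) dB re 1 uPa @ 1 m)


SL = 170.8 + 10*log10(11578.5) = 170.8 + 40.64 = 211.44

211.44 dB


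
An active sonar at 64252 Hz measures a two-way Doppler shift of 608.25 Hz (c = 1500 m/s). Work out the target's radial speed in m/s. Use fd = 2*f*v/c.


From fd = 2*f*v/c, v = c*fd/(2*f) = 1500 * 608.25 / (2*64252) = 7.1

7.1 m/s


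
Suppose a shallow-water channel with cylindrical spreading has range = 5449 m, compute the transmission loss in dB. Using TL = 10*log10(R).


TL = 10*log10(5449) = 37.36

37.36 dB


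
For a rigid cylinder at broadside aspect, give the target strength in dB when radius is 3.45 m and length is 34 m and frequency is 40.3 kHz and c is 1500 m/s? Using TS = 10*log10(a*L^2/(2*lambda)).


lambda = 1500/40300 = 0.03722 m
TS = 10*log10(3.45*34^2/(2*0.03722)) = 47.29

47.29 dB


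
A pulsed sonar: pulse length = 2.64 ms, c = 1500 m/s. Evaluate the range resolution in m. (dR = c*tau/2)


dR = c*tau/2 = 1500 * 2.64e-3 / 2 = 1.98

1.98 m


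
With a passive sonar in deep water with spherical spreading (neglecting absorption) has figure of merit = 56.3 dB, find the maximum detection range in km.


0.65 km


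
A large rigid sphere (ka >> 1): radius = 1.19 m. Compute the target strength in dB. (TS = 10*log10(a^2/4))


TS = 10*log10(1.19^2 / 4) = 10*log10(0.354025) = -4.51

-4.51 dB


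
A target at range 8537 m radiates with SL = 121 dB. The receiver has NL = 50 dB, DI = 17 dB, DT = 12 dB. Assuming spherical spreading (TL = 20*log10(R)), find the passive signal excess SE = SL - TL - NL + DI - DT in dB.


-2.63 dB


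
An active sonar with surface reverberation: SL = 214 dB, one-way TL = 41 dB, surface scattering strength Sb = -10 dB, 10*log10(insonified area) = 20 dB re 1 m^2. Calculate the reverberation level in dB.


142 dB


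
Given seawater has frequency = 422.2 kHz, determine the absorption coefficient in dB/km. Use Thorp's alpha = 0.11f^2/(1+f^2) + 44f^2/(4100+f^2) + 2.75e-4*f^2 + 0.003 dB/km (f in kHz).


f^2 = 178252.84
alpha = 0.11*178252.84/(1+178252.84) + 44*178252.84/(4100+178252.84) + 2.75e-4*178252.84 + 0.003 = 92.143

92.143 dB/km


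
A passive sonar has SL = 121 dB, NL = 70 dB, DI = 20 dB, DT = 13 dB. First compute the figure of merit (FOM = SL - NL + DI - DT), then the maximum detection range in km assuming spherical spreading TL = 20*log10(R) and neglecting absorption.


Step 1: FOM = SL - NL + DI - DT = 121 - 70 + 20 - 13 = 58 dB
Step 2: at max range FOM = TL = 20*log10(R), so R = 10^(58/20) = 794.33 m = 0.79 km

0.79 km


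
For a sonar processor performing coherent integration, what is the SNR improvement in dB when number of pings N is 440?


Gain = 10*log10(440) = 26.43

26.43 dB


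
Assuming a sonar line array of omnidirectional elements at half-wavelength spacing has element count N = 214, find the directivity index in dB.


DI = 10*log10(214) = 23.3

23.3 dB


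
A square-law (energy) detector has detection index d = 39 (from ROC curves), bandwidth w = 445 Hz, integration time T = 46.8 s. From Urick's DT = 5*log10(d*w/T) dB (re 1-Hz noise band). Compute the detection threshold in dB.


DT = 5*log10(d*w/T) = 5*log10(39 * 445 / 46.8) = 5*log10(370.83) = 12.85

12.85 dB


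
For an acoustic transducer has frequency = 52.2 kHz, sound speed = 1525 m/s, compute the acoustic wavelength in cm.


lambda = c/f = 1525 / 52200 = 0.0292 m = 2.92 cm

2.92 cm


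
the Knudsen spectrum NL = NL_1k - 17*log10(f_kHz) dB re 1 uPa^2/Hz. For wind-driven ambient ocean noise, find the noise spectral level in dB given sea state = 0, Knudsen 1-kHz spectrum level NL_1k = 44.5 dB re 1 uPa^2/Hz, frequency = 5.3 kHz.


32.19 dB


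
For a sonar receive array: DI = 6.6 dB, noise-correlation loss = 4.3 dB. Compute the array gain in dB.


AG = DI - L_corr = 6.6 - 4.3 = 2.3

2.3 dB


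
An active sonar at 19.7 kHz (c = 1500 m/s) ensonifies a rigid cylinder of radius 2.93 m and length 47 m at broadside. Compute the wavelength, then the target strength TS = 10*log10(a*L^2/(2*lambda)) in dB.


Step 1: lambda = c/f = 1500/19700 = 0.07614 m
Step 2: TS = 10*log10(a*L^2/(2*lambda)) = 10*log10(2.93*47^2/(2*0.07614)) = 46.28

46.28 dB


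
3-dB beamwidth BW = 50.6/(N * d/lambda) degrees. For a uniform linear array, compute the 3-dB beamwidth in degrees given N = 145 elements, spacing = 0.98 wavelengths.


BW = 50.6 / (145 * 0.98) = 50.6 / 142.1 = 0.36

0.36 deg


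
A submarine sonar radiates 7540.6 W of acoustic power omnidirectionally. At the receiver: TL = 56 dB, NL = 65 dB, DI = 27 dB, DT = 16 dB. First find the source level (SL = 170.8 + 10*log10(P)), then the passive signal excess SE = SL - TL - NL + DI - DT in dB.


Step 1: SL = 170.8 + 10*log10(7540.6) = 209.57 dB
Step 2: SE = SL - TL - NL + DI - DT = 209.57 - 56 - 65 + 27 - 16 = 99.57

99.57 dB


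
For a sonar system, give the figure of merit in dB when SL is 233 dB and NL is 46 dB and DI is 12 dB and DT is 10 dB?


FOM = SL - NL + DI - DT = 233 - 46 + 12 - 10 = 189

189 dB


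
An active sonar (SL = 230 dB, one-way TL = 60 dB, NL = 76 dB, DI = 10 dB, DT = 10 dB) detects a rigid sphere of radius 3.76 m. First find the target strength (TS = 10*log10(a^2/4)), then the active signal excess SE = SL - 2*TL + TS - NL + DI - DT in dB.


Step 1: TS = 10*log10(3.76^2/4) = 5.48 dB
Step 2: SE = SL - 2*TL + TS - NL + DI - DT = 230 - 2*60 + (5.48) - 76 + 10 - 10 = 39.48

39.48 dB


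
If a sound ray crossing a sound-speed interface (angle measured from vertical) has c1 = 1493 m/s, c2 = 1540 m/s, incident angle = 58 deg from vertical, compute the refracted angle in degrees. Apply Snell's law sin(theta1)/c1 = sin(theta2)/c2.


sin(theta2) = (c2/c1)*sin(theta1) = (1540/1493)*sin(58 deg) = 0.87474
theta2 = arcsin(0.87474) = 61.01

61.01 deg


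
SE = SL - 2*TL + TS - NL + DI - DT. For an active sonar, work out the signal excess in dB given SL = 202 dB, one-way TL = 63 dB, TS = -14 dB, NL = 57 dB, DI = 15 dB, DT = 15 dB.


5 dB


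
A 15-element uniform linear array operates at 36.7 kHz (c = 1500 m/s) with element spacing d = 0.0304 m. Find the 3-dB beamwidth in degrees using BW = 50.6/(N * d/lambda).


Step 1: lambda = 1500/36700 = 0.04087 m
Step 2: d/lambda = 0.0304/0.04087 = 0.7438
Step 3: BW = 50.6/(N * d/lambda) = 50.6/(15 * 0.7438) = 4.54

4.54 deg


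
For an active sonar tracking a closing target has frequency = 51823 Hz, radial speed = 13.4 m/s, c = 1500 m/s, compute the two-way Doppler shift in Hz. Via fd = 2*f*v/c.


fd = 2*f*v/c = 2 * 51823 * 13.4 / 1500 = 925.9

925.9 Hz


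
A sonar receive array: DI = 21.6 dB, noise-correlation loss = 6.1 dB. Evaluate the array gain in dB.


AG = DI - L_corr = 21.6 - 6.1 = 15.5

15.5 dB


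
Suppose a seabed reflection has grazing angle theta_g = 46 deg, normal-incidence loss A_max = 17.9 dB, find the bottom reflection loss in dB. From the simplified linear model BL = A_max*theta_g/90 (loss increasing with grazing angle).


BL = A_max * theta_g / 90 = 17.9 * 46 / 90 = 9.15

9.15 dB


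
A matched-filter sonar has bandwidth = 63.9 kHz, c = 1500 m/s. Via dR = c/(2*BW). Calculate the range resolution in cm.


dR = c/(2*BW) = 1500 / (2 * 63.9e3) = 0.0117 m = 1.17 cm

1.17 cm


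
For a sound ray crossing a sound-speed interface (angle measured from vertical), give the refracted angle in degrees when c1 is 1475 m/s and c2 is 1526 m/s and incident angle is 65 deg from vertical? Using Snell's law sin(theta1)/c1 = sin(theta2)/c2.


69.66 deg


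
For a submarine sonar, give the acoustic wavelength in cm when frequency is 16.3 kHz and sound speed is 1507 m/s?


lambda = c/f = 1507 / 16300 = 0.0925 m = 9.25 cm

9.25 cm


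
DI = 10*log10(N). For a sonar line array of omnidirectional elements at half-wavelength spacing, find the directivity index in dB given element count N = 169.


22.28 dB


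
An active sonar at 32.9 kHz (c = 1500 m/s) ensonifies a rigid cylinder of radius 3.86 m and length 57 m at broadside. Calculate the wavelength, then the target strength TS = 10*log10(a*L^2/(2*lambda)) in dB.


Step 1: lambda = c/f = 1500/32900 = 0.04559 m
Step 2: TS = 10*log10(a*L^2/(2*lambda)) = 10*log10(3.86*57^2/(2*0.04559)) = 51.38

51.38 dB


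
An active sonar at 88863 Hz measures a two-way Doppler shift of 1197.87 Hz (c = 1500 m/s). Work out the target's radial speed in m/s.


From fd = 2*f*v/c, v = c*fd/(2*f) = 1500 * 1197.87 / (2*88863) = 10.11

10.11 m/s


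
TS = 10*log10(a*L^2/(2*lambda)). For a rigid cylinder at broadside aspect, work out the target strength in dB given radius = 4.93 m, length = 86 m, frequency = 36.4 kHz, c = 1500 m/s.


lambda = 1500/36400 = 0.04121 m
TS = 10*log10(4.93*86^2/(2*0.04121)) = 56.46

56.46 dB


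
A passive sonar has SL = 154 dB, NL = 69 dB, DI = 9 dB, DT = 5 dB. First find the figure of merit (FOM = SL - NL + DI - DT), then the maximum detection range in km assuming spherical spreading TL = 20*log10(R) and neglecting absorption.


Step 1: FOM = SL - NL + DI - DT = 154 - 69 + 9 - 5 = 89 dB
Step 2: at max range FOM = TL = 20*log10(R), so R = 10^(89/20) = 28183.83 m = 28.18 km

28.18 km


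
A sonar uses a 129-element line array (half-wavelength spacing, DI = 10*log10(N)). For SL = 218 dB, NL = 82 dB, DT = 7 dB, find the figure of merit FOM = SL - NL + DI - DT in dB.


Step 1: DI = 10*log10(129) = 21.11 dB
Step 2: FOM = SL - NL + DI - DT = 218 - 82 + 21.11 - 7 = 150.11

150.11 dB


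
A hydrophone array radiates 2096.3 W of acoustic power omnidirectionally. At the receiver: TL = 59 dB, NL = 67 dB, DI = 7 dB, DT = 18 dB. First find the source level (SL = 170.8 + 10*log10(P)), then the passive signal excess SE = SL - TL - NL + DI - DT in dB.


Step 1: SL = 170.8 + 10*log10(2096.3) = 204.01 dB
Step 2: SE = SL - TL - NL + DI - DT = 204.01 - 59 - 67 + 7 - 18 = 67.01

67.01 dB


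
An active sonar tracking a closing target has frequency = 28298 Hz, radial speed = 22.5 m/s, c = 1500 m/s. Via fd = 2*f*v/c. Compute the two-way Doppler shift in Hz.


fd = 2*f*v/c = 2 * 28298 * 22.5 / 1500 = 848.94

848.94 Hz


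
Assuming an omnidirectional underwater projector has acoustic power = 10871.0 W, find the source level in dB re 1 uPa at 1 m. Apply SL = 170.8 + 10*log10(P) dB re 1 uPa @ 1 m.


211.16 dB


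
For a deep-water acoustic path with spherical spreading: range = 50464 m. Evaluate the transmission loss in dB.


TL = 20*log10(50464) = 94.06

94.06 dB


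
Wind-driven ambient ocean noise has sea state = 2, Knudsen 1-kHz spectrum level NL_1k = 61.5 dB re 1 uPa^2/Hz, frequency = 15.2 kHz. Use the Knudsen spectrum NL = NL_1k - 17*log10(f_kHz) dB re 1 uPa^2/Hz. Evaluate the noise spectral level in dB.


NL = NL_1k - 17*log10(f_kHz) = 61.5 - 17*log10(15.2) = 61.5 - (20.09) = 41.41

41.41 dB


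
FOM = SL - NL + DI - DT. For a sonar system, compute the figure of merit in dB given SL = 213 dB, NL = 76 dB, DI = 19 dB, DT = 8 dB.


148 dB


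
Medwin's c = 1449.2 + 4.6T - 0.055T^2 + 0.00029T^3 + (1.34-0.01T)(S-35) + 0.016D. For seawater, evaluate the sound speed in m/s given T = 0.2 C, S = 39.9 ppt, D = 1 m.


1456.69 m/s


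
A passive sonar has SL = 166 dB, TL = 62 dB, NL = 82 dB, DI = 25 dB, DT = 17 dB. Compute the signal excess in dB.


SE = SL - TL - NL + DI - DT = 166 - 62 - 82 + 25 - 17 = 30

30 dB


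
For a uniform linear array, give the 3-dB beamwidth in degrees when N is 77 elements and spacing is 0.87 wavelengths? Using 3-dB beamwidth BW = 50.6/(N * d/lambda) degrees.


0.76 deg


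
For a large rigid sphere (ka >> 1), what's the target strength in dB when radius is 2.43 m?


TS = 10*log10(2.43^2 / 4) = 10*log10(1.476225) = 1.69

1.69 dB


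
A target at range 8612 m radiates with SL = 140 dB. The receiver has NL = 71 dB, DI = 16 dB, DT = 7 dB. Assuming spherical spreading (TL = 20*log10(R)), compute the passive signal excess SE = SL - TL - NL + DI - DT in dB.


Step 1: TL = 20*log10(8612) = 78.7 dB
Step 2: SE = 140 - 78.7 - 71 + 16 - 7 = -0.7

-0.7 dB


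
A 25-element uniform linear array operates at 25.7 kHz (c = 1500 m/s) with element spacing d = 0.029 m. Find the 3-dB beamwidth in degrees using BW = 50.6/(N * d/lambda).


4.07 deg


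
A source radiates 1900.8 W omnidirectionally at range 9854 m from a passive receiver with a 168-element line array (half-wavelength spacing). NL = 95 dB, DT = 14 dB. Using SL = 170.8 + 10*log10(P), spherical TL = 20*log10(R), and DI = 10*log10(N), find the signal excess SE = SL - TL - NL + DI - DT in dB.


Step 1: SL = 170.8 + 10*log10(1900.8) = 203.59 dB
Step 2: TL = 20*log10(9854) = 79.87 dB
Step 3: DI = 10*log10(168) = 22.25 dB
Step 4: SE = SL - TL - NL + DI - DT = 203.59 - 79.87 - 95 + 22.25 - 14 = 36.97

36.97 dB


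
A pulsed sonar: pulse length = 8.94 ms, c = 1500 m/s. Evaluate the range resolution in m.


6.705 m


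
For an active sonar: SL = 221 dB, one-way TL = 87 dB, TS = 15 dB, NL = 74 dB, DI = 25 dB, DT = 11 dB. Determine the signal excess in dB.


SE = SL - 2*TL + TS - NL + DI - DT = 221 - 2*87 + (15) - 74 + 25 - 11 = 2

2 dB


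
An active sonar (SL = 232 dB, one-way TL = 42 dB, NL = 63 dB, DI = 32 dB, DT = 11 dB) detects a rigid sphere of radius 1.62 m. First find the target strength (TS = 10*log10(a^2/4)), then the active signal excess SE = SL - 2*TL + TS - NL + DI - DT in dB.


Step 1: TS = 10*log10(1.62^2/4) = -1.83 dB
Step 2: SE = SL - 2*TL + TS - NL + DI - DT = 232 - 2*42 + (-1.83) - 63 + 32 - 11 = 104.17

104.17 dB


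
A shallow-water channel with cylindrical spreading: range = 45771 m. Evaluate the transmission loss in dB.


46.61 dB


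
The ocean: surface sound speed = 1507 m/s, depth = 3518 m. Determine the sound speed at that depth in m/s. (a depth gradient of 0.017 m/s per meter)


c = 1507 + 0.017 * 3518 = 1566.806

1566.806 m/s


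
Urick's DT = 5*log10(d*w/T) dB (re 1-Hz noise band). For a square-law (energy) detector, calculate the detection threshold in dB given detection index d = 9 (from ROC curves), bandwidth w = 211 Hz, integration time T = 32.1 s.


8.86 dB


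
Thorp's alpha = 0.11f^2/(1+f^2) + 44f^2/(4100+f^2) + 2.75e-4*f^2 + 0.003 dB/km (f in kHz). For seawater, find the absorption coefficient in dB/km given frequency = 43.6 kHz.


f^2 = 1900.96
alpha = 0.11*1900.96/(1+1900.96) + 44*1900.96/(4100+1900.96) + 2.75e-4*1900.96 + 0.003 = 14.574

14.574 dB/km


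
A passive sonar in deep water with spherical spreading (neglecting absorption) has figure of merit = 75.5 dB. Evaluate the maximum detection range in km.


At max range FOM = TL, so 20*log10(R) = 75.5
R = 10^(75.5/20) = 5956.62 m = 5.96 km

5.96 km


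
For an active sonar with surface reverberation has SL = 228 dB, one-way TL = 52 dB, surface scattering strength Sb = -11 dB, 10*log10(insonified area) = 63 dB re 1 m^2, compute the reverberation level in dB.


176 dB


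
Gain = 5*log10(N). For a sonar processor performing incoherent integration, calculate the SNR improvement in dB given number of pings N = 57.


8.78 dB


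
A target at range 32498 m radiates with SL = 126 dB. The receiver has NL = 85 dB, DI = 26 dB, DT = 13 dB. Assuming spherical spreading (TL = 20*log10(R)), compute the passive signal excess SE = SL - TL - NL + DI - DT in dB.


Step 1: TL = 20*log10(32498) = 90.24 dB
Step 2: SE = 126 - 90.24 - 85 + 26 - 13 = -36.24

-36.24 dB


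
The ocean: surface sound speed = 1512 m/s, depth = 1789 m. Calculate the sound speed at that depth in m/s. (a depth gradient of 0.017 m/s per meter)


1542.413 m/s


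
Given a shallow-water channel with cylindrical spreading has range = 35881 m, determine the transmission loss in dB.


45.55 dB


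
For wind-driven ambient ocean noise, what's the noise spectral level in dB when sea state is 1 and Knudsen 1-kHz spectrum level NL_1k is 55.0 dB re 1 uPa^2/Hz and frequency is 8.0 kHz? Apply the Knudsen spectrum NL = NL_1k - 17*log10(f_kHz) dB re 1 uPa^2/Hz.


NL = NL_1k - 17*log10(f_kHz) = 55.0 - 17*log10(8.0) = 55.0 - (15.35) = 39.65

39.65 dB


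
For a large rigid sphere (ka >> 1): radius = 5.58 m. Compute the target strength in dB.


TS = 10*log10(5.58^2 / 4) = 10*log10(7.7841) = 8.91

8.91 dB


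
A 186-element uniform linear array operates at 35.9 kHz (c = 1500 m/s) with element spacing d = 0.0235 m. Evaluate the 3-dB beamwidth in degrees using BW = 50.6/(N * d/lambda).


Step 1: lambda = 1500/35900 = 0.04178 m
Step 2: d/lambda = 0.0235/0.04178 = 0.5625
Step 3: BW = 50.6/(N * d/lambda) = 50.6/(186 * 0.5625) = 0.48

0.48 deg
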